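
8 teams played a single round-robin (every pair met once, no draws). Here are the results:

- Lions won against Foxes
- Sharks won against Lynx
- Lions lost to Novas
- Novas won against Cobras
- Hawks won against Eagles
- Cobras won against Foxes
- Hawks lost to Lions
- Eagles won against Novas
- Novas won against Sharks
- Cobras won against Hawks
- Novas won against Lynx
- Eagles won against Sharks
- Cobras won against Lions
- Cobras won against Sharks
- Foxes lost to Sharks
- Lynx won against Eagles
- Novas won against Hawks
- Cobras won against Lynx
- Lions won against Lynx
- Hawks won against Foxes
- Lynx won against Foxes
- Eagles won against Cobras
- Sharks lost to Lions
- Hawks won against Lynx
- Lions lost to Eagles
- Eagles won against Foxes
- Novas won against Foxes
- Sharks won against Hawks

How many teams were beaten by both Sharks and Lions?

3

Sharks beat: Lynx, Hawks, Foxes.
Lions beat: Lynx, Hawks, Foxes, Sharks.
Both beat: Lynx, Hawks, Foxes — 3.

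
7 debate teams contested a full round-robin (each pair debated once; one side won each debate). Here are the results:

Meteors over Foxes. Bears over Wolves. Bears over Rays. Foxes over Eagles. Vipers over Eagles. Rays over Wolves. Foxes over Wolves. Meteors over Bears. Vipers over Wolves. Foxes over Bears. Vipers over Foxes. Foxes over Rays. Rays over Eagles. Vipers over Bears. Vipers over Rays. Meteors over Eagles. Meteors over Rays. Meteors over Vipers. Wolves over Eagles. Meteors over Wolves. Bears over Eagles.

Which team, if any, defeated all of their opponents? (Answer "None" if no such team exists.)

Meteors

Meteors has 6 wins out of 6 opponents — a perfect record.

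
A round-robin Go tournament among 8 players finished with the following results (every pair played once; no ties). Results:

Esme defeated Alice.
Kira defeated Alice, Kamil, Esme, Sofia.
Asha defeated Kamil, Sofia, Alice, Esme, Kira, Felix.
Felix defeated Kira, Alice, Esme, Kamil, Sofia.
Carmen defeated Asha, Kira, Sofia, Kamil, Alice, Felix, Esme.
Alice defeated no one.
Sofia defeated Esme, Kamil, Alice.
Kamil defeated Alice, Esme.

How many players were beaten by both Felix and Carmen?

Felix beat: Alice, Sofia, Esme, Kira, Kamil.
Carmen beat: Alice, Sofia, Esme, Kira, Kamil, Asha, Felix.
Both beat: Alice, Sofia, Esme, Kira, Kamil — 5.

5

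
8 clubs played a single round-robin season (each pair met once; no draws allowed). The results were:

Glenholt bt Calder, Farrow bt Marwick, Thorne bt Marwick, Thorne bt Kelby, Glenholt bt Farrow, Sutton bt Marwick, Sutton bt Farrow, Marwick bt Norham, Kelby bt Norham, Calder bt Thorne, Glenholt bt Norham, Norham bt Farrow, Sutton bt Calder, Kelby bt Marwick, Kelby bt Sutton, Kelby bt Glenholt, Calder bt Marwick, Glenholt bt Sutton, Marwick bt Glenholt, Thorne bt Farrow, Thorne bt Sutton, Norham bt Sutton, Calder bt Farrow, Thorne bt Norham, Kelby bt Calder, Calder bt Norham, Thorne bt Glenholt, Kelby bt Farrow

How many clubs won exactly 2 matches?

2

Win totals: Kelby 6, Sutton 3, Thorne 6, Farrow 1, Calder 4, Norham 2, Marwick 2, Glenholt 4.
Exactly 2: Norham, Marwick — 2 clubs.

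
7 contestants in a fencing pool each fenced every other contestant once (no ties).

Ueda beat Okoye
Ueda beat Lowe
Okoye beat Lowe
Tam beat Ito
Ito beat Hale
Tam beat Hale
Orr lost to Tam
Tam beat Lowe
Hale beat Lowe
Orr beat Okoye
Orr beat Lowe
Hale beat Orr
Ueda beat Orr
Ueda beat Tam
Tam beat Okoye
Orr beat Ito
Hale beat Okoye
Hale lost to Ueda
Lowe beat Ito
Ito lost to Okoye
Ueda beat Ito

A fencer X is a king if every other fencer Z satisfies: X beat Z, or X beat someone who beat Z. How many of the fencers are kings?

1

Hale cannot reach Ueda, Tam in two steps.
Ito cannot reach Ueda, Tam in two steps.
Ueda reaches everyone (king).
Tam cannot reach Ueda in two steps.
Okoye cannot reach Ueda, Tam, Orr in two steps.
Orr cannot reach Ueda, Tam in two steps.
Lowe cannot reach Ueda, Tam, Okoye, Orr in two steps.
Kings: Ueda — 1.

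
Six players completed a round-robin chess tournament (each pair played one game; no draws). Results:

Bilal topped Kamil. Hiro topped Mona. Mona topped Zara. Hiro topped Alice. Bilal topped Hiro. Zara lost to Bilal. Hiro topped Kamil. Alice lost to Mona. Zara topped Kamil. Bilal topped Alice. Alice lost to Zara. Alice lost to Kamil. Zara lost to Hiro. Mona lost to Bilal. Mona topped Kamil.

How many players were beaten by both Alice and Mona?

0

Alice beat: no one.
Mona beat: Kamil, Alice, Zara.
No one was beaten by both.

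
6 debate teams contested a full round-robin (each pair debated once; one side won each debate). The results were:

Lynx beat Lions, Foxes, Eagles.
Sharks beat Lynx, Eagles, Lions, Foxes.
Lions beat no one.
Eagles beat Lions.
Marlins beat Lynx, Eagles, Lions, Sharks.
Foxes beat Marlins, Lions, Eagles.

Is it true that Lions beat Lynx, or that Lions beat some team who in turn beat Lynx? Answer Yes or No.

No

Lions did not beat Lynx directly.
Lions beat no one, so there is no intermediate team.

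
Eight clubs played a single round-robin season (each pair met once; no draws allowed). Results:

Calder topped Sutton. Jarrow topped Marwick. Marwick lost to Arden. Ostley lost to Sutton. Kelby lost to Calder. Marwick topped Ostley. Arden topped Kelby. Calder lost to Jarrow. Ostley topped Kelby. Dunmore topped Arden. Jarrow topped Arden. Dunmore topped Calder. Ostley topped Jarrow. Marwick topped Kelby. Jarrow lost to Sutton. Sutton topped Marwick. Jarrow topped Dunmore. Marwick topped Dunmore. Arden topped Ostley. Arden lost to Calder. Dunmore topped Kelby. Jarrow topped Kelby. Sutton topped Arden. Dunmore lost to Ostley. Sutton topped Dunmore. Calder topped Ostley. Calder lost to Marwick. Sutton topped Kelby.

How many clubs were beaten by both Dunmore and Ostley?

Dunmore beat: Kelby, Arden, Calder.
Ostley beat: Kelby, Dunmore, Jarrow.
Both beat: Kelby — 1.

1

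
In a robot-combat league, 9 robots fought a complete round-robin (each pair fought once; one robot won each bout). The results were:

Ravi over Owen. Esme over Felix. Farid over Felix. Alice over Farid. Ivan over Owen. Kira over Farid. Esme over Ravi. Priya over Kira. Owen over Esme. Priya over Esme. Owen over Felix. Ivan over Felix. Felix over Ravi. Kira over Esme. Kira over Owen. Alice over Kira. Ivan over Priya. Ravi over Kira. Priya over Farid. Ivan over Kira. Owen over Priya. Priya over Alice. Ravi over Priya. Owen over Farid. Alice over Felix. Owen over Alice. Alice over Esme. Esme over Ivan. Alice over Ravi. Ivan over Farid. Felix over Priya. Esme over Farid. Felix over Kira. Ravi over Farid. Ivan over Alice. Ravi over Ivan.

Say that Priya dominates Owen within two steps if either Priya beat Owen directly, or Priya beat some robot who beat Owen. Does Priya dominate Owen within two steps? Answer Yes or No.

Yes

Priya did not beat Owen directly.
Priya beat Kira, Alice, Farid, Esme. Of those, Kira beat Owen.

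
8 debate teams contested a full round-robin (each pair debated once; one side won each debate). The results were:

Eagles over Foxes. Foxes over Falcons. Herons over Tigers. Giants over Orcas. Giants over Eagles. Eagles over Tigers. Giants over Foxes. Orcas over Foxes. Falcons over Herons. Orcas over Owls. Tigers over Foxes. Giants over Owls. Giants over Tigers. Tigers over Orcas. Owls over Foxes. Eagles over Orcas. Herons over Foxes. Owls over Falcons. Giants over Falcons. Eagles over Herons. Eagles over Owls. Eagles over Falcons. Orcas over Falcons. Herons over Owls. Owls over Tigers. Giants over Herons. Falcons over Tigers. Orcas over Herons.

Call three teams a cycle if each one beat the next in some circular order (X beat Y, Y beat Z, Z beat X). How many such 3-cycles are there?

6

Win totals: Falcons 2, Owls 3, Foxes 1, Giants 7, Eagles 6, Herons 3, Tigers 2, Orcas 4.
A team with w wins dominates both others in C(w,2) triples; summing gives 1 + 3 + 0 + 21 + 15 + 3 + 1 + 6 = 50 transitive triples.
Total triples C(8,3) = 56, so cyclic triples = 56 − 50 = 6.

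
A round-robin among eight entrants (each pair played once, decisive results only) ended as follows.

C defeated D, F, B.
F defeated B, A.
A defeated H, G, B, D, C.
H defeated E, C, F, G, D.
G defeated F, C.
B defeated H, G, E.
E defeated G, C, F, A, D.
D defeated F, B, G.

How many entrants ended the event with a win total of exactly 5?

Win totals: A 5, B 3, C 3, D 3, E 5, F 2, G 2, H 5.
Exactly 5: A, E, H — 3 entrants.

3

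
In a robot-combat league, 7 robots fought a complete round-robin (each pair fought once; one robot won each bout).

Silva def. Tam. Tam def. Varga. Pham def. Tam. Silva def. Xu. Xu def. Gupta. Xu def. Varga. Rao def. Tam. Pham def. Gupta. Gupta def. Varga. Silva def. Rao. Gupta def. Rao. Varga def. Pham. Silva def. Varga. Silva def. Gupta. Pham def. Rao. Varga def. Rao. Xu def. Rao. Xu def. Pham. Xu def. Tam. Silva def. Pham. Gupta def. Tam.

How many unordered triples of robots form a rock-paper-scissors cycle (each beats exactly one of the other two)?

3

Win totals: Pham 3, Rao 1, Tam 1, Varga 2, Silva 6, Xu 5, Gupta 3.
A robot with w wins dominates both others in C(w,2) triples; summing gives 3 + 0 + 0 + 1 + 15 + 10 + 3 = 32 transitive triples.
Total triples C(7,3) = 35, so cyclic triples = 35 − 32 = 3.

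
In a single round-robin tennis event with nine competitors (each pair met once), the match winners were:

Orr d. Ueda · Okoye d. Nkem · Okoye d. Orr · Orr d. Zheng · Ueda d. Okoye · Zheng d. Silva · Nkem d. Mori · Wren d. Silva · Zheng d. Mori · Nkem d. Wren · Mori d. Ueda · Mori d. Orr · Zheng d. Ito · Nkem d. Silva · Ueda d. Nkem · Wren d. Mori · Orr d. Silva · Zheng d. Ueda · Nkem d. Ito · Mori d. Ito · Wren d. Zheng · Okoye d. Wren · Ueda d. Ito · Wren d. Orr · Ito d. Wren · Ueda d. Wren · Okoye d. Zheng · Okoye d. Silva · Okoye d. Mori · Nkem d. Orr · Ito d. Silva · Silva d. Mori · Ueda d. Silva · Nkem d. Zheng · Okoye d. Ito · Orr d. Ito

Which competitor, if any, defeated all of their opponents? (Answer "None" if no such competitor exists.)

Highest win total is Okoye with 7 (out of 8 possible).
Okoye lost to Ueda, so no competitor went undefeated.

None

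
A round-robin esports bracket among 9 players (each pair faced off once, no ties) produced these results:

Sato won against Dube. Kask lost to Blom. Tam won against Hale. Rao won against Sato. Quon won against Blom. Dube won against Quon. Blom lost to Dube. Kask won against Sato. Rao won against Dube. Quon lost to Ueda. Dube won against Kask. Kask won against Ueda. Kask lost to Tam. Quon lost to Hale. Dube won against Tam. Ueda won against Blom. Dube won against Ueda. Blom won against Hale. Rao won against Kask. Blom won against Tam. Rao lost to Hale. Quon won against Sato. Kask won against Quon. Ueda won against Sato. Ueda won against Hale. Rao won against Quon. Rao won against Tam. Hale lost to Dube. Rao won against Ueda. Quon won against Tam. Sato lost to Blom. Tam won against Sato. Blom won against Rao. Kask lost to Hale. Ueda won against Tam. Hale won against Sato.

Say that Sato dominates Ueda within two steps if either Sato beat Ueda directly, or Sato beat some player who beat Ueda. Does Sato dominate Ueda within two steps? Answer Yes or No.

Yes

Sato did not beat Ueda directly.
Sato beat Dube. Of those, Dube beat Ueda.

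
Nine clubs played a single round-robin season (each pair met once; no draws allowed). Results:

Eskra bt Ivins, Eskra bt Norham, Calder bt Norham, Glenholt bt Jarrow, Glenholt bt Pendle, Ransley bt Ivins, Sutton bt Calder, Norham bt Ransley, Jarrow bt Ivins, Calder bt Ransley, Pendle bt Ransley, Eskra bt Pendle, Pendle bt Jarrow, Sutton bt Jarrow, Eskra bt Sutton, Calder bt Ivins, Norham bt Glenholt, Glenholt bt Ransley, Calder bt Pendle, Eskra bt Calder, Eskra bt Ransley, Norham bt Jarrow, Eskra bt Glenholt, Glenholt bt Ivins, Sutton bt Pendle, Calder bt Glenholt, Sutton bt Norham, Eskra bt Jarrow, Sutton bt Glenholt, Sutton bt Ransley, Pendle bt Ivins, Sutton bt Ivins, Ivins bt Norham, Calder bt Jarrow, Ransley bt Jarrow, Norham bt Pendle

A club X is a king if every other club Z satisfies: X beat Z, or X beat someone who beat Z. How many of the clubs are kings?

Ivins cannot reach Eskra, Sutton, Calder in two steps.
Norham cannot reach Eskra, Sutton, Calder in two steps.
Glenholt cannot reach Eskra, Sutton, Calder in two steps.
Eskra reaches everyone (king).
Ransley cannot reach Glenholt, Eskra, Sutton, Pendle, Calder in two steps.
Jarrow cannot reach Glenholt, Eskra, Ransley, Sutton, Pendle, Calder in two steps.
Sutton cannot reach Eskra in two steps.
Pendle cannot reach Glenholt, Eskra, Sutton, Calder in two steps.
Calder cannot reach Eskra, Sutton in two steps.
Kings: Eskra — 1.

1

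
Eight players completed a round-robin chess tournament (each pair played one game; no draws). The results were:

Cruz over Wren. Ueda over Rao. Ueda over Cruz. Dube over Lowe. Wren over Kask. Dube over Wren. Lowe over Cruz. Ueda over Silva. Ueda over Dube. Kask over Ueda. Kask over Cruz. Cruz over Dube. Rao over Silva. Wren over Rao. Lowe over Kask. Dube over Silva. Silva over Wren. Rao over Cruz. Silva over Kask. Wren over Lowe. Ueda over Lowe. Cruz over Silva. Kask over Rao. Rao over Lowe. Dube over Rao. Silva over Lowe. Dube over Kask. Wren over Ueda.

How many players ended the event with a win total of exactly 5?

Win totals: Ueda 5, Kask 3, Dube 5, Silva 3, Cruz 3, Rao 3, Wren 4, Lowe 2.
Exactly 5: Ueda, Dube — 2 players.

2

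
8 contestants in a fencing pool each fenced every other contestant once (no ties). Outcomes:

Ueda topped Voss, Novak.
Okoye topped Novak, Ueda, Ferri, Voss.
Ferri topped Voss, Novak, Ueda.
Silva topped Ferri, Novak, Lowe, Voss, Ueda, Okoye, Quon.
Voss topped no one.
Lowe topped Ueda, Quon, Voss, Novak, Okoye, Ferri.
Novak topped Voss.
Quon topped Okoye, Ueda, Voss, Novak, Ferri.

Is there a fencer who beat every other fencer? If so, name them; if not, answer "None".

Silva has 7 wins out of 7 opponents — a perfect record.

Silva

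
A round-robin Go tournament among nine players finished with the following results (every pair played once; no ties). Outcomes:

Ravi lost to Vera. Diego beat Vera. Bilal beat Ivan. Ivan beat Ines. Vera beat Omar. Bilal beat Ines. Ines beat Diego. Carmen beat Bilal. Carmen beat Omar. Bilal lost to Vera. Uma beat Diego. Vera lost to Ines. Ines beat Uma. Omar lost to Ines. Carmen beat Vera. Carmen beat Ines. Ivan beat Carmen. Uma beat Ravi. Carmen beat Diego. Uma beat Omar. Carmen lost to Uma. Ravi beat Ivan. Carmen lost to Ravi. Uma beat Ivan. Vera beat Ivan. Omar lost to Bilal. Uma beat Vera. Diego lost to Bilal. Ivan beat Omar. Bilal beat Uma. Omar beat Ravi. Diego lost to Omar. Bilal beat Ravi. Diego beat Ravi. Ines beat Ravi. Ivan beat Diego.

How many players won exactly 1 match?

Win totals: Bilal 6, Ivan 4, Carmen 5, Diego 2, Omar 2, Ines 5, Ravi 2, Uma 6, Vera 4.
No player has exactly 1 wins.

0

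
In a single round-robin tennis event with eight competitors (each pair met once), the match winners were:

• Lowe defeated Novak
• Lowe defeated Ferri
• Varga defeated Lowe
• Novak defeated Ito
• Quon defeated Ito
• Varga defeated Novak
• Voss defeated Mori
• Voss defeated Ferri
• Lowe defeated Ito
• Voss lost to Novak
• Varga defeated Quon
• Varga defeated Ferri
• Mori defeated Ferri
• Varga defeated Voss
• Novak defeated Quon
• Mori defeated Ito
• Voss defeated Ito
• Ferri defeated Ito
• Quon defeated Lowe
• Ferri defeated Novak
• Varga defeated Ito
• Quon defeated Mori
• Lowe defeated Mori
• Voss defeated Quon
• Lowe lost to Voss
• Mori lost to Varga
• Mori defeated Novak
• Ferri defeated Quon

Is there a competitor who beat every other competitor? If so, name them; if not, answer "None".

Varga has 7 wins out of 7 opponents — a perfect record.

Varga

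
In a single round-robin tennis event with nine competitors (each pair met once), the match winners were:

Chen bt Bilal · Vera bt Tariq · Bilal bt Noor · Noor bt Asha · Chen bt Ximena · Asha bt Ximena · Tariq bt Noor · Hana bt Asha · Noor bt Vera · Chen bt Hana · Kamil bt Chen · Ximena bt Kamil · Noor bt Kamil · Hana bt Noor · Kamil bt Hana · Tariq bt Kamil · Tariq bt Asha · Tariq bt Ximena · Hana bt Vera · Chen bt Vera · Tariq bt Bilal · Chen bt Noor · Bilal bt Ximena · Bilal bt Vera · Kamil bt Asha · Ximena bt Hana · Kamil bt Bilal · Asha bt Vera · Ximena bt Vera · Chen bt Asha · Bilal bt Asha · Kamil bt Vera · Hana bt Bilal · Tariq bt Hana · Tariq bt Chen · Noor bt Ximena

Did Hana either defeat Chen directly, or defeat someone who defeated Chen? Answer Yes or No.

No

Hana did not beat Chen directly.
Hana beat Bilal, Asha, Vera, Noor, but each of them lost to Chen. No two-step path.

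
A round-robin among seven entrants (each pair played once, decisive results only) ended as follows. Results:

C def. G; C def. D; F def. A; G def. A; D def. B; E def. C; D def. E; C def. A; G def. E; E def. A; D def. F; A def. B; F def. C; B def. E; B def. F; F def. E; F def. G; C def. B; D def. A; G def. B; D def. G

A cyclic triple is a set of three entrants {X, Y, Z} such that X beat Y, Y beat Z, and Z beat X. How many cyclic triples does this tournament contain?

Win totals: A 1, B 2, C 4, D 5, E 2, F 4, G 3.
An entrant with w wins dominates both others in C(w,2) triples; summing gives 0 + 1 + 6 + 10 + 1 + 6 + 3 = 27 transitive triples.
Total triples C(7,3) = 35, so cyclic triples = 35 − 27 = 8.

8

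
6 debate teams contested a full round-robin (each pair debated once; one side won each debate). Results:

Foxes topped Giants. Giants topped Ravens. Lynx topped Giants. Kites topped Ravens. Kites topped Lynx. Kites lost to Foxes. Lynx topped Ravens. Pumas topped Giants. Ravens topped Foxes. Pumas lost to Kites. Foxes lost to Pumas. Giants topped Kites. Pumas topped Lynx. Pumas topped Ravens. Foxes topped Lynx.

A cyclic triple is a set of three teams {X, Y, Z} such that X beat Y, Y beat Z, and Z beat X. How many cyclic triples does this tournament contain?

6

Of the C(6,3) = 20 triples, the cyclic ones are: {Giants, Kites, Pumas}; {Giants, Kites, Lynx}; {Giants, Ravens, Foxes}; {Kites, Pumas, Foxes}; {Kites, Ravens, Foxes}; {Lynx, Ravens, Foxes}.
That is 6.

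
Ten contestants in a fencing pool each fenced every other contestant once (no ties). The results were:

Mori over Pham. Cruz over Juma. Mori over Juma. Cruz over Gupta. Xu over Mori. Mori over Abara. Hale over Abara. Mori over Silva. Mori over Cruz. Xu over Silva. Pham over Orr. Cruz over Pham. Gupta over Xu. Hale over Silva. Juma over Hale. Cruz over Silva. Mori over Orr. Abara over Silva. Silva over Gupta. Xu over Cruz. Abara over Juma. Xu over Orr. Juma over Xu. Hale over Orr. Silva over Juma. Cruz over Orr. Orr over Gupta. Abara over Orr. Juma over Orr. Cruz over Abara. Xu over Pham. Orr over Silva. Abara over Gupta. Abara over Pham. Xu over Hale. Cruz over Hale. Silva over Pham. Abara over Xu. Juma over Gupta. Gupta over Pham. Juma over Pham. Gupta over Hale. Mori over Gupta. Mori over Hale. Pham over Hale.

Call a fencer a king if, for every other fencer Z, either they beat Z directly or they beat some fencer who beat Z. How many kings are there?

4

Pham cannot reach Mori, Xu, Cruz, Juma in two steps.
Hale cannot reach Mori, Cruz in two steps.
Mori reaches everyone (king).
Silva cannot reach Mori, Abara, Cruz in two steps.
Xu reaches everyone (king).
Abara reaches everyone (king).
Orr cannot reach Mori, Abara, Cruz in two steps.
Cruz cannot reach Mori in two steps.
Gupta cannot reach Juma in two steps.
Juma reaches everyone (king).
Kings: Mori, Xu, Abara, Juma — 4.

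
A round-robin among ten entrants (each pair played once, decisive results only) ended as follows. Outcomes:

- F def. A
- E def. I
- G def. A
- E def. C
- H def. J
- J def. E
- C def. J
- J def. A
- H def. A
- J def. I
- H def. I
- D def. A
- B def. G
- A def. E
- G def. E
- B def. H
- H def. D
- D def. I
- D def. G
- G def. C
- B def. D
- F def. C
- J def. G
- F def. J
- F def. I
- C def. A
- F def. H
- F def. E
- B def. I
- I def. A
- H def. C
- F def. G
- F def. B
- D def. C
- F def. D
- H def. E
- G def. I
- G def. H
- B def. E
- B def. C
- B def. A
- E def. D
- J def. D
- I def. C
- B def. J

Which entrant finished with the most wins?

Win totals: A 1, B 8, C 2, D 4, E 3, F 9, G 5, H 6, I 2, J 5.
F leads with 9 wins (next highest: 8).

F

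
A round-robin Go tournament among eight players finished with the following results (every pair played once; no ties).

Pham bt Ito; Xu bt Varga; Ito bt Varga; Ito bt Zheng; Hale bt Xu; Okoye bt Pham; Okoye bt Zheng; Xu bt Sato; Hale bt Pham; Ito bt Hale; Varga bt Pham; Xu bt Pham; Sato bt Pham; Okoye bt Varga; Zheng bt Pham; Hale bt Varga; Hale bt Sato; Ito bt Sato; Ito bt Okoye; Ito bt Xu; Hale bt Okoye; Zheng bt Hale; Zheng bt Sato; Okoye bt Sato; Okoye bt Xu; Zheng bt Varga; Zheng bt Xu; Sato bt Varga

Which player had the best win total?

Win totals: Varga 1, Sato 2, Xu 3, Pham 1, Okoye 5, Zheng 5, Hale 5, Ito 6.
Ito leads with 6 wins (next highest: 5).

Ito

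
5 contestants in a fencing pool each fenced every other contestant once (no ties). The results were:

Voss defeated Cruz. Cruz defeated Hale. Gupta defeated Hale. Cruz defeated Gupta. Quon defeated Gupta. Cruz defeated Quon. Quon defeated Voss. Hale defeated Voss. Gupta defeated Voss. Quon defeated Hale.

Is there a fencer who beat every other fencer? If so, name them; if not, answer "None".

None

Highest win total is Quon with 3 (out of 4 possible).
Quon lost to Cruz, so no fencer went undefeated.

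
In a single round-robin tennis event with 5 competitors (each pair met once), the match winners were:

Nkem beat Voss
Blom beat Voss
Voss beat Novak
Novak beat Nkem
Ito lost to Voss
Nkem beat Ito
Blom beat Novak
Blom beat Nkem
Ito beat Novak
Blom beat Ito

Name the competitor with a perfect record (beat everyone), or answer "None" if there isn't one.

Blom

Blom has 4 wins out of 4 opponents — a perfect record.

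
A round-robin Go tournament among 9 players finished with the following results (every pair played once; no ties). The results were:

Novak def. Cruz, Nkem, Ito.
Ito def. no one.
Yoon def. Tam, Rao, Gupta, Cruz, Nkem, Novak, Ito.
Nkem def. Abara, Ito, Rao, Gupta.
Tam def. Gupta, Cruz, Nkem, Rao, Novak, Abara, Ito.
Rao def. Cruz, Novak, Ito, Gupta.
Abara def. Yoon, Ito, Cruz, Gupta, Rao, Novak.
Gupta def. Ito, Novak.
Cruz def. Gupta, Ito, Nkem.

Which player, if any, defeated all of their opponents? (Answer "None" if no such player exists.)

Highest win total is Yoon with 7 (out of 8 possible).
Yoon lost to Abara, so no player went undefeated.

None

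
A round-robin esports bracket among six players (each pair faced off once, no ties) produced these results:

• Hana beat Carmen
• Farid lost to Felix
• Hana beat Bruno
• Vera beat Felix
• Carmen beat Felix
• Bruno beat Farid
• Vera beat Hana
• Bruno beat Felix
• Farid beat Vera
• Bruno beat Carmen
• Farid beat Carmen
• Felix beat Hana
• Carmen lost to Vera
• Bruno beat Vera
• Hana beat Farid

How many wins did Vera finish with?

Vera's results: beat Carmen, Felix, Hana; lost to Bruno, Farid.
That is 3 wins.

3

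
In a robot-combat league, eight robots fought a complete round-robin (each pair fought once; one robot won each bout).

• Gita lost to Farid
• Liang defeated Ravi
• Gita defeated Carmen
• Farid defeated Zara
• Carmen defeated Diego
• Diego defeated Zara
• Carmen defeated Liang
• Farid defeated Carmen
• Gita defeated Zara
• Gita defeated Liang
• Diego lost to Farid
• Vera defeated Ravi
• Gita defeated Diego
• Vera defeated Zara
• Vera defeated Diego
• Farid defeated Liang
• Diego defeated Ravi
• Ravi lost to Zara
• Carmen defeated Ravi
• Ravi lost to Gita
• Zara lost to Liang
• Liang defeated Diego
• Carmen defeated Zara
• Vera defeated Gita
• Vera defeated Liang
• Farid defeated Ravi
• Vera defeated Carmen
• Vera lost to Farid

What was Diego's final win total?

Diego's results: beat Ravi, Zara; lost to Gita, Vera, Farid, Liang, Carmen.
That is 2 wins.

2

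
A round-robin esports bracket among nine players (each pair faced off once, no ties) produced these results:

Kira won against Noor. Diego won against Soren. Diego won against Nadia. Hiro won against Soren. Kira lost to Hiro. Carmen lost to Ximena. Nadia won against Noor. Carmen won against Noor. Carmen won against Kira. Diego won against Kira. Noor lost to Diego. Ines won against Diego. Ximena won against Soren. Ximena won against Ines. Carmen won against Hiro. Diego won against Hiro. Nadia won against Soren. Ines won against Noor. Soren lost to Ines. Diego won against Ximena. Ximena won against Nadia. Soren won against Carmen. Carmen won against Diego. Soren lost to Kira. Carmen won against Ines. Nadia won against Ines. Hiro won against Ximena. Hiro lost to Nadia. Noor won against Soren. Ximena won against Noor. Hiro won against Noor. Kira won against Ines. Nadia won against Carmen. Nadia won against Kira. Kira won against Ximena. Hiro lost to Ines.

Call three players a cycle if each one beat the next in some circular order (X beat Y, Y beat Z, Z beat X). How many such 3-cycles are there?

Win totals: Nadia 6, Hiro 4, Ines 4, Noor 1, Soren 1, Carmen 5, Ximena 5, Kira 4, Diego 6.
A player with w wins dominates both others in C(w,2) triples; summing gives 15 + 6 + 6 + 0 + 0 + 10 + 10 + 6 + 15 = 68 transitive triples.
Total triples C(9,3) = 84, so cyclic triples = 84 − 68 = 16.

16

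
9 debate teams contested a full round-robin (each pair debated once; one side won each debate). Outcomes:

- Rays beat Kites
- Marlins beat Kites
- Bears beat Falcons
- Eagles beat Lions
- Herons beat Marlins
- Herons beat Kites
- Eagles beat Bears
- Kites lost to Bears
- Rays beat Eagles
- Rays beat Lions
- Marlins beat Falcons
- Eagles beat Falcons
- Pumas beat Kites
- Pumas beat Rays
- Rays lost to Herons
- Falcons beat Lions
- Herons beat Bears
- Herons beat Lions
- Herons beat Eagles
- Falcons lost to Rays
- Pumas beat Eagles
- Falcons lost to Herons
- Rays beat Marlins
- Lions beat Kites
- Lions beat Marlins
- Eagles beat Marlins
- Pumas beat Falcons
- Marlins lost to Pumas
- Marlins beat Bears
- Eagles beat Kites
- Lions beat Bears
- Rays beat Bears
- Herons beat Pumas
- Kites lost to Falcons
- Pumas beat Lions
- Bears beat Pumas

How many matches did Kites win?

Kites' results: beat no one; lost to Lions, Rays, Marlins, Herons, Pumas, Falcons, Bears, Eagles.
That is 0 wins.

0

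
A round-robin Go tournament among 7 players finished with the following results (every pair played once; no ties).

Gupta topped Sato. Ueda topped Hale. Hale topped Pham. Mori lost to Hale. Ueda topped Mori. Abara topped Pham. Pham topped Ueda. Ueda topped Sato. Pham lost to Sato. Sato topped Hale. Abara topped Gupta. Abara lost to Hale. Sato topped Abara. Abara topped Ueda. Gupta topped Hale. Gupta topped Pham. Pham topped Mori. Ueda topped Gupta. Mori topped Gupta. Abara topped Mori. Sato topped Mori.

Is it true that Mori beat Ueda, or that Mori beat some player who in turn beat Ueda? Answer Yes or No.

Mori did not beat Ueda directly.
Mori beat Gupta, but each of them lost to Ueda. No two-step path.

No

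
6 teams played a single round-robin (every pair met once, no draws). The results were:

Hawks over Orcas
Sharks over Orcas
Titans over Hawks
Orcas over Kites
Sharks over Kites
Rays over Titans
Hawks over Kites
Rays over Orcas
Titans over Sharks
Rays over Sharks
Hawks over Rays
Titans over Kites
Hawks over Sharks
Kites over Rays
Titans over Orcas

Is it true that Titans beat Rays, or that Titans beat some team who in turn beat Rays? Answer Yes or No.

Titans did not beat Rays directly.
Titans beat Hawks, Kites, Sharks, Orcas. Of those, Hawks beat Rays.

Yes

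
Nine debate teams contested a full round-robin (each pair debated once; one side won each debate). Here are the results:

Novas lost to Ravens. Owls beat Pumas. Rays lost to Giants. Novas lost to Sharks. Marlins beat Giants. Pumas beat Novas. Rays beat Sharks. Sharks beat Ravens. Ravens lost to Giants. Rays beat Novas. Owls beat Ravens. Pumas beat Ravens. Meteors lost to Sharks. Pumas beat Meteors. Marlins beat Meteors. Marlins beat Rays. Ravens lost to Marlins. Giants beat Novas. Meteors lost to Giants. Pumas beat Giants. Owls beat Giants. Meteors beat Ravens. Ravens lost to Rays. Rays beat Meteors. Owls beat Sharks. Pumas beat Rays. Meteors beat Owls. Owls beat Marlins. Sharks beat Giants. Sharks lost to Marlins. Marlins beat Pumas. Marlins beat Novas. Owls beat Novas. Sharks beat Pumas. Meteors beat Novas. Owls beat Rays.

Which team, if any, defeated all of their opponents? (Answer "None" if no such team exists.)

Highest win total is Owls with 7 (out of 8 possible).
Owls lost to Meteors, so no team went undefeated.

None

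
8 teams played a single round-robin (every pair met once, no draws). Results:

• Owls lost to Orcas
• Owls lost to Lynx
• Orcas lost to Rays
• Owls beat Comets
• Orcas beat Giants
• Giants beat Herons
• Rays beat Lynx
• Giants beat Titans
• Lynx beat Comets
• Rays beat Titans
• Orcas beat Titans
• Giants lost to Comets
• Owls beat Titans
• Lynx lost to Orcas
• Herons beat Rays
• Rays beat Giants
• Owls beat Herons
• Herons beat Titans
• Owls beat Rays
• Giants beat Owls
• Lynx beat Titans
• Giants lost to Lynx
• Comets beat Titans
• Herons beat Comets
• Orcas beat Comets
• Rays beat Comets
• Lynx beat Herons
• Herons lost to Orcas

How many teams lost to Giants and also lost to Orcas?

3

Giants beat: Owls, Titans, Herons.
Orcas beat: Giants, Owls, Titans, Herons, Lynx, Comets.
Both beat: Owls, Titans, Herons — 3.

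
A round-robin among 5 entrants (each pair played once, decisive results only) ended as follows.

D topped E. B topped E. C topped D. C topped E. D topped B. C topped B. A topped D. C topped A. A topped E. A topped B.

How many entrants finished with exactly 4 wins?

1

Win totals: A 3, B 1, C 4, D 2, E 0.
Exactly 4: C — 1 entrant.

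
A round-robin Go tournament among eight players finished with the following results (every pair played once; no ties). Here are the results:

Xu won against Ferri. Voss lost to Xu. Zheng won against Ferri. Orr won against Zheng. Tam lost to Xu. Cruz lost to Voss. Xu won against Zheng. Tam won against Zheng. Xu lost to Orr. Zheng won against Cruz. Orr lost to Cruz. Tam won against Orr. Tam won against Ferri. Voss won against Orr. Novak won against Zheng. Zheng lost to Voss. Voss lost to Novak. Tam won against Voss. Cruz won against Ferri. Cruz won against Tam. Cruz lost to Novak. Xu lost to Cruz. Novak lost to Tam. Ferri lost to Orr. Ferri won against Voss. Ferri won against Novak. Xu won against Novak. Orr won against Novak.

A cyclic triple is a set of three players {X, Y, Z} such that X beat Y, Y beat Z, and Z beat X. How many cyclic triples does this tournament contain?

16

Win totals: Zheng 2, Ferri 2, Xu 5, Novak 3, Tam 5, Voss 3, Cruz 4, Orr 4.
A player with w wins dominates both others in C(w,2) triples; summing gives 1 + 1 + 10 + 3 + 10 + 3 + 6 + 6 = 40 transitive triples.
Total triples C(8,3) = 56, so cyclic triples = 56 − 40 = 16.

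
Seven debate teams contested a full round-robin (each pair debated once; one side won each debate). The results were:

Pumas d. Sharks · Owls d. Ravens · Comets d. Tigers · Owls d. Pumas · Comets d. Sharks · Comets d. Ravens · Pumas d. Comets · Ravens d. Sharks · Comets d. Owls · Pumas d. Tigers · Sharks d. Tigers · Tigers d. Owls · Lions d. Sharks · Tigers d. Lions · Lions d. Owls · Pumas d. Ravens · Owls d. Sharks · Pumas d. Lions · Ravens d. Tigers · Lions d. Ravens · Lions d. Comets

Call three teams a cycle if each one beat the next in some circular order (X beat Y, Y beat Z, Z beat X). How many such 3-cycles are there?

Win totals: Comets 4, Tigers 2, Ravens 2, Sharks 1, Lions 4, Owls 3, Pumas 5.
A team with w wins dominates both others in C(w,2) triples; summing gives 6 + 1 + 1 + 0 + 6 + 3 + 10 = 27 transitive triples.
Total triples C(7,3) = 35, so cyclic triples = 35 − 27 = 8.

8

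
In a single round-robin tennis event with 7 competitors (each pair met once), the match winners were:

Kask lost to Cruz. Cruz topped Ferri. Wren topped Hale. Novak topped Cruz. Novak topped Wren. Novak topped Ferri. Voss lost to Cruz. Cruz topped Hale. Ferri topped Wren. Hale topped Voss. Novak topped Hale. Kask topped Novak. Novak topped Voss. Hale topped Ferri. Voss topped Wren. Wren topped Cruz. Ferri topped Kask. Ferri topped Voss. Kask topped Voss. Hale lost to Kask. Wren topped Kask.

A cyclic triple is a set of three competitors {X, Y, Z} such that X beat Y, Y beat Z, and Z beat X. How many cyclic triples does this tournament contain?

9

Win totals: Cruz 4, Hale 2, Kask 3, Wren 3, Novak 5, Ferri 3, Voss 1.
A competitor with w wins dominates both others in C(w,2) triples; summing gives 6 + 1 + 3 + 3 + 10 + 3 + 0 = 26 transitive triples.
Total triples C(7,3) = 35, so cyclic triples = 35 − 26 = 9.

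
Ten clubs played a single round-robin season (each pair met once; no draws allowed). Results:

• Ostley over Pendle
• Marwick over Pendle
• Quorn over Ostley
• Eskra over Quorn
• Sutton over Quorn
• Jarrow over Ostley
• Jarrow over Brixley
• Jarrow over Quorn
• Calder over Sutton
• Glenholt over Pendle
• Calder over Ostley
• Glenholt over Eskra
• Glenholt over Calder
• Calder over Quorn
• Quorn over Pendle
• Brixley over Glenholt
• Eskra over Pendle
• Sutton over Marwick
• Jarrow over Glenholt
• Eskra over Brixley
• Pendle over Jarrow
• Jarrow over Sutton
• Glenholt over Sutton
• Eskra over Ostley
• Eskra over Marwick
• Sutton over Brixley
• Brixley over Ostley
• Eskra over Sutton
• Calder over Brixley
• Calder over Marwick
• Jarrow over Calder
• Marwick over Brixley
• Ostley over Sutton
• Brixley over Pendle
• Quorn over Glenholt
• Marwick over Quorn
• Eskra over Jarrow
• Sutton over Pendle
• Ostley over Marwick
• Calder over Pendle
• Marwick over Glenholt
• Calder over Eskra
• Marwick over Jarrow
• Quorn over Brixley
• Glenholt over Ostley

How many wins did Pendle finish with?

Pendle's results: beat Jarrow; lost to Quorn, Calder, Glenholt, Ostley, Marwick, Eskra, Sutton, Brixley.
That is 1 win.

1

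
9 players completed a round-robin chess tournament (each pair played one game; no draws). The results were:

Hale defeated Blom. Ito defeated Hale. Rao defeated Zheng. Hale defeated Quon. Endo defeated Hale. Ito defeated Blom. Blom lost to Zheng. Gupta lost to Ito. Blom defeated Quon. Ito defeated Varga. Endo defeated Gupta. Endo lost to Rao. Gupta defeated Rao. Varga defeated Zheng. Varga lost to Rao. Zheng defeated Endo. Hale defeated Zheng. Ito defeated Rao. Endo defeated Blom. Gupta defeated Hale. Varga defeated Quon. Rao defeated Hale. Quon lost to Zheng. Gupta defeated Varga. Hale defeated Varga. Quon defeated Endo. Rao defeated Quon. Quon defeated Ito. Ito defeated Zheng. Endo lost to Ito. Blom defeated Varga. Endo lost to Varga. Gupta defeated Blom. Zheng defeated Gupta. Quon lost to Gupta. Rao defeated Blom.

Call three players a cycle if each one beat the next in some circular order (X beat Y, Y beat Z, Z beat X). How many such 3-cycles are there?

Win totals: Varga 3, Gupta 5, Quon 2, Endo 3, Hale 4, Blom 2, Rao 6, Zheng 4, Ito 7.
A player with w wins dominates both others in C(w,2) triples; summing gives 3 + 10 + 1 + 3 + 6 + 1 + 15 + 6 + 21 = 66 transitive triples.
Total triples C(9,3) = 84, so cyclic triples = 84 − 66 = 18.

18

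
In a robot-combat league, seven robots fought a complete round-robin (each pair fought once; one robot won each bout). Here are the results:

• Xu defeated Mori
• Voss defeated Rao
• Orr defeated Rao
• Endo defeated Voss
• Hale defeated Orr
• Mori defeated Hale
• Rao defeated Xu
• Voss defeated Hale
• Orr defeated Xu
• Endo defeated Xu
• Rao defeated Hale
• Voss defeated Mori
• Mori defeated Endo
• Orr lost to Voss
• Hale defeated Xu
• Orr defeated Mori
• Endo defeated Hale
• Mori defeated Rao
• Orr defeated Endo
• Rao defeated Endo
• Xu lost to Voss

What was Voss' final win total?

Voss' results: beat Orr, Hale, Mori, Xu, Rao; lost to Endo.
That is 5 wins.

5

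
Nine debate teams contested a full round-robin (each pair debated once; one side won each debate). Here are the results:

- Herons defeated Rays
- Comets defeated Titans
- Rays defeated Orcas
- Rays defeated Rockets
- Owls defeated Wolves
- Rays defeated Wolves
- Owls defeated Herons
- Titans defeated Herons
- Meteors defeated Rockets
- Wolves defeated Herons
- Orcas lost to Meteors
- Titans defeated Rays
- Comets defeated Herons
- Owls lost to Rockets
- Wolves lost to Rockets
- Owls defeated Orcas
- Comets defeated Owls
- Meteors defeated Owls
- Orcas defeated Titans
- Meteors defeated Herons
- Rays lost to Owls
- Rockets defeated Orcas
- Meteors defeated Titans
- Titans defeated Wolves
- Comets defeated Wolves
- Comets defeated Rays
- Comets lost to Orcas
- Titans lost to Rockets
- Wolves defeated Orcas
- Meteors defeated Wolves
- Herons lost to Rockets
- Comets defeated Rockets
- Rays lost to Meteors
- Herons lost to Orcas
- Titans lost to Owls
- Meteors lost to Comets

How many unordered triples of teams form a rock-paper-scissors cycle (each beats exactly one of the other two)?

12

Win totals: Owls 5, Titans 3, Rays 3, Wolves 2, Meteors 7, Rockets 5, Herons 1, Comets 7, Orcas 3.
A team with w wins dominates both others in C(w,2) triples; summing gives 10 + 3 + 3 + 1 + 21 + 10 + 0 + 21 + 3 = 72 transitive triples.
Total triples C(9,3) = 84, so cyclic triples = 84 − 72 = 12.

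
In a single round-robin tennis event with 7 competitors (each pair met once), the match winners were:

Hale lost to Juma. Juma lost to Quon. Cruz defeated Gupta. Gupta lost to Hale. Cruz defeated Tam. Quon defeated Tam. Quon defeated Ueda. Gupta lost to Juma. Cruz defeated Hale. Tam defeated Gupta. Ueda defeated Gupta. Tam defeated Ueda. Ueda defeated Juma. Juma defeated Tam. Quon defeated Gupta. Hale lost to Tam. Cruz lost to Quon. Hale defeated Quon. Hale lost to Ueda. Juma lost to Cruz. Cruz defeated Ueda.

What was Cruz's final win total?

5

Cruz's results: beat Gupta, Tam, Juma, Hale, Ueda; lost to Quon.
That is 5 wins.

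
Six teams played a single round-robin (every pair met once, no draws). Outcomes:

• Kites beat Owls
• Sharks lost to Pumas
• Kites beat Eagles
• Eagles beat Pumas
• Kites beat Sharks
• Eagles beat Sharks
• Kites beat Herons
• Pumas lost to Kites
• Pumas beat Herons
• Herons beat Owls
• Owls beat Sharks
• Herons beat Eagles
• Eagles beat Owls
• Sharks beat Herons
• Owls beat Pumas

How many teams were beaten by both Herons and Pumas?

Herons beat: Eagles, Owls.
Pumas beat: Sharks, Herons.
No one was beaten by both.

0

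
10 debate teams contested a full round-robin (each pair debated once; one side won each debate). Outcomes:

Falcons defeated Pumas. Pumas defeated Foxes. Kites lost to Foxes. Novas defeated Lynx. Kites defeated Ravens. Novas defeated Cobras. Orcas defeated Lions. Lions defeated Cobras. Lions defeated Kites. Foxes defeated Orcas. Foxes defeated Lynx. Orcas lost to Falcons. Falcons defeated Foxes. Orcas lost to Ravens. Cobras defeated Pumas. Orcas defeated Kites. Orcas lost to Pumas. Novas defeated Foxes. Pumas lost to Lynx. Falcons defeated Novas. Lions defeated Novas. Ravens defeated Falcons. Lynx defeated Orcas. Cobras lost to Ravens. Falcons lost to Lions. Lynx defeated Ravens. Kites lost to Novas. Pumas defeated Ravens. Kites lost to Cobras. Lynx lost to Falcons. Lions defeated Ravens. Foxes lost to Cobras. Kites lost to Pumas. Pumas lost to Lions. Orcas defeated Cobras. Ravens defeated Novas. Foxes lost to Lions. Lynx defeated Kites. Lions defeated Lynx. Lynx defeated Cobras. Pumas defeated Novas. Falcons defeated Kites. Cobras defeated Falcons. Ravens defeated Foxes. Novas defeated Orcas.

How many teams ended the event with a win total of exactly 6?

1

Win totals: Ravens 5, Kites 1, Pumas 5, Lynx 5, Orcas 3, Cobras 4, Lions 8, Novas 5, Falcons 6, Foxes 3.
Exactly 6: Falcons — 1 team.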